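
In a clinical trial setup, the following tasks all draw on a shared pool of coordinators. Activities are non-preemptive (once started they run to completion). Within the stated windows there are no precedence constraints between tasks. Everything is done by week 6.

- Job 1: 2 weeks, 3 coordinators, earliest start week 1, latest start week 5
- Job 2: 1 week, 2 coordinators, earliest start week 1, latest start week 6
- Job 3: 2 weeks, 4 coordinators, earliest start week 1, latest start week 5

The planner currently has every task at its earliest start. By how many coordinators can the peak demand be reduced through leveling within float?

5

Early-start peak: w1:9  w2:7  w3:0  w4:0  w5:0  w6:0 ⇒ 9.
Leveled (Job 1@1, Job 2@3, Job 3@4): w1:3  w2:3  w3:2  w4:4  w5:4  w6:0 ⇒ 4.
Reduction 9 − 4 = 5.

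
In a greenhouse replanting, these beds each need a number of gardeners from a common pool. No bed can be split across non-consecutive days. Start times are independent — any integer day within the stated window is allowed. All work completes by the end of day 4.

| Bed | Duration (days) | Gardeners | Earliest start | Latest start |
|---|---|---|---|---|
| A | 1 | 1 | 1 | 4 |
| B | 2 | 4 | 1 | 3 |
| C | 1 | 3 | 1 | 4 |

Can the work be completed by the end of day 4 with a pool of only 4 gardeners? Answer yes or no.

Schedule A@1, B@2, C@1: d1:4  d2:4  d3:4  d4:0 — peak 4 ≤ 4.

yes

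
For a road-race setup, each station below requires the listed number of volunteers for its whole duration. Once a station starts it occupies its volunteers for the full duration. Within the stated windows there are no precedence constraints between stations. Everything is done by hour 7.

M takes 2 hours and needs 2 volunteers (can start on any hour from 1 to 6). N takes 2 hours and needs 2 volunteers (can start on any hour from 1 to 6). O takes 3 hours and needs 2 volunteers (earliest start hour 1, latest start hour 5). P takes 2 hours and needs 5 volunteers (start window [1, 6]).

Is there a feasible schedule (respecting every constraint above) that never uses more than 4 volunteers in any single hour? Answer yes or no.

The minimum achievable peak is 5; 4 < 5, so no feasible schedule stays within the cap.

no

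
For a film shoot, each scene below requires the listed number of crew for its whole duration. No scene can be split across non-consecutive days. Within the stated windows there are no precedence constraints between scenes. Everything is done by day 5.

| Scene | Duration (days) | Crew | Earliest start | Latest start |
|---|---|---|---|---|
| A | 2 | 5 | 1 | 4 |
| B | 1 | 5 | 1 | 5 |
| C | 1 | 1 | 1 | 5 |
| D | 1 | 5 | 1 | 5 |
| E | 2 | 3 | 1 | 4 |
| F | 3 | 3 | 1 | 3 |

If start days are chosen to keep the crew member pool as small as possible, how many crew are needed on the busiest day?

Early-start (A@1, B@1, C@1, D@1, E@1, F@1) gives peak 22: d1:22  d2:11  d3:3  d4:0  d5:0.
Shift B→3, D→5, E→4, F→2.
Schedule A@1, B@3, C@1, D@5, E@4, F@2: d1:6  d2:8  d3:8  d4:6  d5:8 — peak 8.
Total crew member-days = 36 over 5 days ⇒ peak ≥ ⌈36/5⌉ = 8, so 8 is optimal.

8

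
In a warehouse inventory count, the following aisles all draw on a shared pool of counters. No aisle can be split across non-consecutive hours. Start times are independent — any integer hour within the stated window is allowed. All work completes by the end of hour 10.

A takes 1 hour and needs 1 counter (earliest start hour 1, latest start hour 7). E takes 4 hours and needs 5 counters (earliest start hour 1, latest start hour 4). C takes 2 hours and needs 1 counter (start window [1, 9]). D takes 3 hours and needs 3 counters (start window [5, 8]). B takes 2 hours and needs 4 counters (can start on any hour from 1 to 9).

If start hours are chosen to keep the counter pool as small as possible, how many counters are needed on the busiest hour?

Early-start (A@1, E@1, C@1, D@5, B@1) gives peak 11: h1:11  h2:10  h3:5  h4:5  h5:3  h6:3  h7:3  h8:0  h9:0  h10:0.
Shift E→2, C→6, D→6, B→9.
Schedule A@1, E@2, C@6, D@6, B@9: h1:1  h2:5  h3:5  h4:5  h5:5  h6:4  h7:4  h8:3  h9:4  h10:4 — peak 5.

5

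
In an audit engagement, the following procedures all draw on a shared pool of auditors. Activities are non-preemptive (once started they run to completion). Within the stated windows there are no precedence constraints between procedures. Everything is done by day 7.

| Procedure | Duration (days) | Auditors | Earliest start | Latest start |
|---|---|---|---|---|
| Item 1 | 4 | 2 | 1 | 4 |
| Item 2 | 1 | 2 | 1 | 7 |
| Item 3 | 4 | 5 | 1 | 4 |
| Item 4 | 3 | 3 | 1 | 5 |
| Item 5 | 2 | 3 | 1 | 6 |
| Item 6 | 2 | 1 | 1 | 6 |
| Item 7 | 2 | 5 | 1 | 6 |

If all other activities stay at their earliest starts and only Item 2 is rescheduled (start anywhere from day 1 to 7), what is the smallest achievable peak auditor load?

Item 2@1: d1:21  d2:19  d3:10  d4:7  d5:0  d6:0  d7:0 → peak 21
Item 2@2: d1:19  d2:21  d3:10  d4:7  d5:0  d6:0  d7:0 → peak 21
Item 2@3: d1:19  d2:19  d3:12  d4:7  d5:0  d6:0  d7:0 → peak 19
Item 2@4: d1:19  d2:19  d3:10  d4:9  d5:0  d6:0  d7:0 → peak 19
Item 2@5: d1:19  d2:19  d3:10  d4:7  d5:2  d6:0  d7:0 → peak 19
Item 2@6: d1:19  d2:19  d3:10  d4:7  d5:0  d6:2  d7:0 → peak 19
Item 2@7: d1:19  d2:19  d3:10  d4:7  d5:0  d6:0  d7:2 → peak 19
Best is Item 2@3, peak 19.

19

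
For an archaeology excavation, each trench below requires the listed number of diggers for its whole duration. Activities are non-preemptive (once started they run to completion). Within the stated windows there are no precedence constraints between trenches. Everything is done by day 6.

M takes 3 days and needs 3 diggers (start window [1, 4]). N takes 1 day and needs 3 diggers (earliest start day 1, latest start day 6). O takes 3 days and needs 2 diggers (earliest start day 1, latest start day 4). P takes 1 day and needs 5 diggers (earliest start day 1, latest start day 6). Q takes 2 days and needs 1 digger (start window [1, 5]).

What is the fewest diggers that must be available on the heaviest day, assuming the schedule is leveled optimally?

5

Early-start (M@1, N@1, O@1, P@1, Q@1) gives peak 14: d1:14  d2:6  d3:5  d4:0  d5:0  d6:0.
Shift N→4, P→6, Q→4.
Schedule M@1, N@4, O@1, P@6, Q@4: d1:5  d2:5  d3:5  d4:4  d5:1  d6:5 — peak 5.
Total digger-days = 25 over 6 days ⇒ peak ≥ ⌈25/6⌉ = 5, so 5 is optimal.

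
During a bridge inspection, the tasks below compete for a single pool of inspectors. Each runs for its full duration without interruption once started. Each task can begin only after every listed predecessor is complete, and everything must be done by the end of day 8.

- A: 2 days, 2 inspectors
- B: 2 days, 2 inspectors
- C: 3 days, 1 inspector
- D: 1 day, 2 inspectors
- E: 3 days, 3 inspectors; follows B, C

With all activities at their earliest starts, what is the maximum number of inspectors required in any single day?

Early-start schedule: A@1, B@1, C@1, D@1, E@4.
Load per day: day 1: 7, day 2: 5, day 3: 1, day 4: 3, day 5: 3, day 6: 3, day 7: 0, day 8: 0.
Peak is 7.

7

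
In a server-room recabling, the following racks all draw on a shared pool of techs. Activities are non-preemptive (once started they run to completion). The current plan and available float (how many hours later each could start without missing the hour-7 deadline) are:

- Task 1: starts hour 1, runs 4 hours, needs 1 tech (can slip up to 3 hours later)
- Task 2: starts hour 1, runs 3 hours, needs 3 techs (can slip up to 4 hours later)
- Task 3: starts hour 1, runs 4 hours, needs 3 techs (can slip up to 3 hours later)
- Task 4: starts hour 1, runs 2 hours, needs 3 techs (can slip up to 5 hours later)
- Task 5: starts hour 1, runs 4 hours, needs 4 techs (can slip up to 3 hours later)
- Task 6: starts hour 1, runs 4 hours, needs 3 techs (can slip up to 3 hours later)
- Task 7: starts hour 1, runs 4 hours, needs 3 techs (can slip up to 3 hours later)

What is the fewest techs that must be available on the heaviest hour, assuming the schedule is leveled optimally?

14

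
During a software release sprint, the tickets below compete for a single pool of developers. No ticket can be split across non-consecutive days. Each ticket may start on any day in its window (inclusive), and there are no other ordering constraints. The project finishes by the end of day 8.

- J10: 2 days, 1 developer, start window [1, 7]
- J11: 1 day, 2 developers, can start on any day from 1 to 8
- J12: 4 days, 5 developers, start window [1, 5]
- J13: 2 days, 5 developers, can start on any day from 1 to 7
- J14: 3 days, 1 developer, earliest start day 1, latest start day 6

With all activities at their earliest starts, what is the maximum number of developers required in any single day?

14

Early-start schedule: J10@1, J11@1, J12@1, J13@1, J14@1.
Load per day: day 1: 14, day 2: 12, day 3: 6, day 4: 5, day 5: 0, day 6: 0, day 7: 0, day 8: 0.
Peak is 14.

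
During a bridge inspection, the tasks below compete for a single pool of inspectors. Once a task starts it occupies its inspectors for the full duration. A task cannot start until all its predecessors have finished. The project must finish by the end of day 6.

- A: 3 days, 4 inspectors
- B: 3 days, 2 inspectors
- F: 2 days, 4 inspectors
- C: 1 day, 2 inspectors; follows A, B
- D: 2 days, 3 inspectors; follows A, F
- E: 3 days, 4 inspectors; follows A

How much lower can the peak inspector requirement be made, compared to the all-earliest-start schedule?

Early-start peak: d1:10  d2:10  d3:6  d4:9  d5:7  d6:4 ⇒ 10.
Leveled (A@1, B@3, F@1, C@6, D@4, E@4): d1:8  d2:8  d3:6  d4:9  d5:9  d6:6 ⇒ 9.
Reduction 10 − 9 = 1.

1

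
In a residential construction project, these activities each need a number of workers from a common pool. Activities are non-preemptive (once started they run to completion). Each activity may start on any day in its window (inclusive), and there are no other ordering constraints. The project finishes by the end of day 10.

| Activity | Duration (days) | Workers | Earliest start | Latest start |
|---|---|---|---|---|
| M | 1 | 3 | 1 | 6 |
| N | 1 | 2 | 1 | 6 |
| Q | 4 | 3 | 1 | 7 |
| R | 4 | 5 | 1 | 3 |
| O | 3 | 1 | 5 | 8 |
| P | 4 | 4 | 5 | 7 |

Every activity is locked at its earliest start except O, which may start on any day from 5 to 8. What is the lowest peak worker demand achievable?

13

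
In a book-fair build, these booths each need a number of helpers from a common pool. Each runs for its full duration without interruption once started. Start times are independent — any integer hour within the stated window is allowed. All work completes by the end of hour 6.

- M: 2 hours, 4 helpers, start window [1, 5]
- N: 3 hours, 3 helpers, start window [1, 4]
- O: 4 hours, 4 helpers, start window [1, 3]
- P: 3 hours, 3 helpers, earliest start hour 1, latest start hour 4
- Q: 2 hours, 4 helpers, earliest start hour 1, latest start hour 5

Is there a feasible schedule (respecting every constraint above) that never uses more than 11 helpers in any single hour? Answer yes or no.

Schedule M@1, N@1, O@3, P@1, Q@4: h1:10  h2:10  h3:10  h4:8  h5:8  h6:4 — peak 10 ≤ 11.

yes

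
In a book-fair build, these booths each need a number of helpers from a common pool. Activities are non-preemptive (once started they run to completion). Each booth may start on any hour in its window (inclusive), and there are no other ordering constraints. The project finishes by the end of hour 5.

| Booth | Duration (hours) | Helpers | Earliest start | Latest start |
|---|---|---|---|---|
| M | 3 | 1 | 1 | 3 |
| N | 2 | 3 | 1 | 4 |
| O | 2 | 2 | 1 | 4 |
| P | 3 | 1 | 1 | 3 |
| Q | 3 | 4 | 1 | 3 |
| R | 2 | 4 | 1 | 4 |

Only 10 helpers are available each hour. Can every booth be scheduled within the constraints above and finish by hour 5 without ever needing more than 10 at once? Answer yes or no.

Schedule M@1, N@1, O@1, P@1, Q@3, R@4: h1:7  h2:7  h3:6  h4:8  h5:8 — peak 8 ≤ 10.

yes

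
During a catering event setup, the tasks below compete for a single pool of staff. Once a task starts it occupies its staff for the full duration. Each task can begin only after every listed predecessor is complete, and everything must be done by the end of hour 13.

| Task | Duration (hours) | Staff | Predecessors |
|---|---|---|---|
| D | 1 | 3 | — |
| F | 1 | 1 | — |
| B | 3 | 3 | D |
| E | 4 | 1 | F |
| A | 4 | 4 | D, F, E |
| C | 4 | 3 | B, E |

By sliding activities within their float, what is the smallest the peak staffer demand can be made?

Early-start (D@1, F@1, B@2, E@2, A@6, C@6) gives peak 7: h1:4  h2:4  h3:4  h4:4  h5:1  h6:7  h7:7  h8:7  h9:7  h10:0  h11:0  h12:0  h13:0.
Shift C→10.
Schedule D@1, F@1, B@2, E@2, A@6, C@10: h1:4  h2:4  h3:4  h4:4  h5:1  h6:4  h7:4  h8:4  h9:4  h10:3  h11:3  h12:3  h13:3 — peak 4.
Total staffer-hours = 45 over 13 hours ⇒ peak ≥ ⌈45/13⌉ = 4, so 4 is optimal.

4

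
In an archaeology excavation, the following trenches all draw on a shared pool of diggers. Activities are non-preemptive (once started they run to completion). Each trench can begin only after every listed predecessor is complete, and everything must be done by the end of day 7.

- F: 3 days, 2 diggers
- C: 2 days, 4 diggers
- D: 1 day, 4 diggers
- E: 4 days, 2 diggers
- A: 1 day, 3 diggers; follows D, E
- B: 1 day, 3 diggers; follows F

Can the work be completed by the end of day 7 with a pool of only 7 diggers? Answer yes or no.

Schedule F@1, C@1, D@4, E@3, A@7, B@5: d1:6  d2:6  d3:4  d4:6  d5:5  d6:2  d7:3 — peak 6 ≤ 7.

yes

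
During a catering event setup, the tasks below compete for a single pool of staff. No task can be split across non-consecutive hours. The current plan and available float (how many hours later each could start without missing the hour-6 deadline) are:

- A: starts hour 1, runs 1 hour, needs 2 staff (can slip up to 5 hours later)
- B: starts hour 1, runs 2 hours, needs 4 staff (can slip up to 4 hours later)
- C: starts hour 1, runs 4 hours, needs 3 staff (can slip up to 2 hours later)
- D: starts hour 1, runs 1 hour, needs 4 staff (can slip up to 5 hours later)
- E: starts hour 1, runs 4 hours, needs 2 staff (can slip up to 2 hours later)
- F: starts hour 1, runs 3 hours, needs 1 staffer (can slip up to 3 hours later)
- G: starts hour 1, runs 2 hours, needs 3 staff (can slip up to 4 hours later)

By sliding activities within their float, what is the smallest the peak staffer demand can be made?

Early-start (A@1, B@1, C@1, D@1, E@1, F@1, G@1) gives peak 19: h1:19  h2:13  h3:6  h4:5  h5:0  h6:0.
Shift C→2, D→6, E→3, G→4.
Schedule A@1, B@1, C@2, D@6, E@3, F@1, G@4: h1:7  h2:8  h3:6  h4:8  h5:8  h6:6 — peak 8.
Total staffer-hours = 43 over 6 hours ⇒ peak ≥ ⌈43/6⌉ = 8, so 8 is optimal.

8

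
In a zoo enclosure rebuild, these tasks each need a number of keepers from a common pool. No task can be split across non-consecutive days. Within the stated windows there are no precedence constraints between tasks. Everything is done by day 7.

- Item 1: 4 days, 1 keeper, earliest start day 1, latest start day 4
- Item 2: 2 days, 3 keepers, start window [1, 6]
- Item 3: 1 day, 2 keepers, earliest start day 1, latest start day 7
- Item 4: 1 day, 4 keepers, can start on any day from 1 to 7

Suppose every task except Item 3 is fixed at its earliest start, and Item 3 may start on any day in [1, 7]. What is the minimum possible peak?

Item 3@1: d1:10  d2:4  d3:1  d4:1  d5:0  d6:0  d7:0 → peak 10
Item 3@2: d1:8  d2:6  d3:1  d4:1  d5:0  d6:0  d7:0 → peak 8
Item 3@3: d1:8  d2:4  d3:3  d4:1  d5:0  d6:0  d7:0 → peak 8
Item 3@4: d1:8  d2:4  d3:1  d4:3  d5:0  d6:0  d7:0 → peak 8
Item 3@5: d1:8  d2:4  d3:1  d4:1  d5:2  d6:0  d7:0 → peak 8
Item 3@6: d1:8  d2:4  d3:1  d4:1  d5:0  d6:2  d7:0 → peak 8
Item 3@7: d1:8  d2:4  d3:1  d4:1  d5:0  d6:0  d7:2 → peak 8
Best is Item 3@2, peak 8.

8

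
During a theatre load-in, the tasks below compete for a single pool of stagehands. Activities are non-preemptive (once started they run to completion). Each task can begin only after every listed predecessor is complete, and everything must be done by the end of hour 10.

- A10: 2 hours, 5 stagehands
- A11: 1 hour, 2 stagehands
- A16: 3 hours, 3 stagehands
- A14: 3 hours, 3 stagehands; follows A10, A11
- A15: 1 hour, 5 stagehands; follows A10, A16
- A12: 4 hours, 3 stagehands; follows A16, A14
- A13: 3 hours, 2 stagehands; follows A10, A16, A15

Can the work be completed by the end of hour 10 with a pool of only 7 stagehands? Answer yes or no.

yes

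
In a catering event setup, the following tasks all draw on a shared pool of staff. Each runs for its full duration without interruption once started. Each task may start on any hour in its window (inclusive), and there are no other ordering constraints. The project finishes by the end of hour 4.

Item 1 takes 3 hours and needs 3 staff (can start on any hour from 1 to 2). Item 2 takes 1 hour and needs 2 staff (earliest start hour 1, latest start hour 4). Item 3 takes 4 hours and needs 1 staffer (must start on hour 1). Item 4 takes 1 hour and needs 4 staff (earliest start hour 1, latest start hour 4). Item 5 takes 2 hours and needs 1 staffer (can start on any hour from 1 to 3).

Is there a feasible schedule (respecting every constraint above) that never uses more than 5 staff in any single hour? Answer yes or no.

no

Total staffer-hours = 21; over 4 hours the average is 21/4 > 5, so some hour must exceed 5.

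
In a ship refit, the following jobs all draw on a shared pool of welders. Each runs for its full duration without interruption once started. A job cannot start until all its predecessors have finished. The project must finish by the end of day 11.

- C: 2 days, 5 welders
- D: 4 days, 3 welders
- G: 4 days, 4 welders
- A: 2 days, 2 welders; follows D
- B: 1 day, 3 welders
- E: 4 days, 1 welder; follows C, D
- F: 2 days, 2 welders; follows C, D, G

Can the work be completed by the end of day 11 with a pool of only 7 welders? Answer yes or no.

yes

Schedule C@1, D@3, G@3, A@7, B@7, E@7, F@8: d1:5  d2:5  d3:7  d4:7  d5:7  d6:7  d7:6  d8:5  d9:3  d10:1  d11:0 — peak 7 ≤ 7.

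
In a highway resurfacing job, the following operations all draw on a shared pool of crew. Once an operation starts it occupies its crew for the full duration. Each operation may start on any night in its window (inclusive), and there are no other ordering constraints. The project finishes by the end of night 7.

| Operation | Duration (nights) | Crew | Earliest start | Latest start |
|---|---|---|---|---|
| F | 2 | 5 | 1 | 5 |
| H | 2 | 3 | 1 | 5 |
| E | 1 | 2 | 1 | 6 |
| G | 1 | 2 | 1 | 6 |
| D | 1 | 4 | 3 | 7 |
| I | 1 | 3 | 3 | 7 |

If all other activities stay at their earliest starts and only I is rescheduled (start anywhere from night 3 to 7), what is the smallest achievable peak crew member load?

I@3: n1:12  n2:8  n3:7  n4:0  n5:0  n6:0  n7:0 → peak 12
I@4: n1:12  n2:8  n3:4  n4:3  n5:0  n6:0  n7:0 → peak 12
I@5: n1:12  n2:8  n3:4  n4:0  n5:3  n6:0  n7:0 → peak 12
I@6: n1:12  n2:8  n3:4  n4:0  n5:0  n6:3  n7:0 → peak 12
I@7: n1:12  n2:8  n3:4  n4:0  n5:0  n6:0  n7:3 → peak 12
Best is I@3, peak 12.

12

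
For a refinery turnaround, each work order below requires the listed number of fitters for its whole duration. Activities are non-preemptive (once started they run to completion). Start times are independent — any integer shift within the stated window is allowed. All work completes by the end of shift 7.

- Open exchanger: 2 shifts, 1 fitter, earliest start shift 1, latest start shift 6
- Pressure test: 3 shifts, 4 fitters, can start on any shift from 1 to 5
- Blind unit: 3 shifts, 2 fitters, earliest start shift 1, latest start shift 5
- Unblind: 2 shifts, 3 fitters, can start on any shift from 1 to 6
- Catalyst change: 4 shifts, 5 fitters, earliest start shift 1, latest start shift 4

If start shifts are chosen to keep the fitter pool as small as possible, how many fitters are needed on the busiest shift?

Early-start (Open exchanger@1, Pressure test@1, Blind unit@1, Unblind@1, Catalyst change@1) gives peak 15: s1:15  s2:15  s3:11  s4:5  s5:0  s6:0  s7:0.
Shift Pressure test→5, Blind unit→3, Unblind→6.
Schedule Open exchanger@1, Pressure test@5, Blind unit@3, Unblind@6, Catalyst change@1: s1:6  s2:6  s3:7  s4:7  s5:6  s6:7  s7:7 — peak 7.
Total fitter-shifts = 46 over 7 shifts ⇒ peak ≥ ⌈46/7⌉ = 7, so 7 is optimal.

7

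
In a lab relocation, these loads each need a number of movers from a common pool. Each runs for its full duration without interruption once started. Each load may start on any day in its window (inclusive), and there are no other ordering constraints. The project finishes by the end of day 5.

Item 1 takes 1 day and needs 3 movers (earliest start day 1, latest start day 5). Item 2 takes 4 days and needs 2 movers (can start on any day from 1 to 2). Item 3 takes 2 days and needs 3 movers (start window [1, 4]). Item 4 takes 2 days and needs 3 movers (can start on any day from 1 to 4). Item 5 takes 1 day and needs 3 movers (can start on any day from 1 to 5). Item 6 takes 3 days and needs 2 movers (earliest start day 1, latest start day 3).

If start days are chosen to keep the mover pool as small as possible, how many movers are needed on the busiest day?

7

Early-start (Item 1@1, Item 2@1, Item 3@1, Item 4@1, Item 5@1, Item 6@1) gives peak 16: d1:16  d2:10  d3:4  d4:2  d5:0.
Shift Item 3→2, Item 4→4, Item 5→5.
Schedule Item 1@1, Item 2@1, Item 3@2, Item 4@4, Item 5@5, Item 6@1: d1:7  d2:7  d3:7  d4:5  d5:6 — peak 7.
Total mover-days = 32 over 5 days ⇒ peak ≥ ⌈32/5⌉ = 7, so 7 is optimal.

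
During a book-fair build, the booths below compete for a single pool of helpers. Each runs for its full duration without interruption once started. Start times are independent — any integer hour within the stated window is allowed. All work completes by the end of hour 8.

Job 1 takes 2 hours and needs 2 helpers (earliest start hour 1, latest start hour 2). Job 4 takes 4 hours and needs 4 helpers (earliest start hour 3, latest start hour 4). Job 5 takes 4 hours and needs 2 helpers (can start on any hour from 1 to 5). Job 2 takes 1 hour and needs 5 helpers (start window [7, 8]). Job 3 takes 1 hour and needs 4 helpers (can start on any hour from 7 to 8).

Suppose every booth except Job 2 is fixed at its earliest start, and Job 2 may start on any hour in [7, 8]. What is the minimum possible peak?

Job 2@7: h1:4  h2:4  h3:6  h4:6  h5:4  h6:4  h7:9  h8:0 → peak 9
Job 2@8: h1:4  h2:4  h3:6  h4:6  h5:4  h6:4  h7:4  h8:5 → peak 6
Best is Job 2@8, peak 6.

6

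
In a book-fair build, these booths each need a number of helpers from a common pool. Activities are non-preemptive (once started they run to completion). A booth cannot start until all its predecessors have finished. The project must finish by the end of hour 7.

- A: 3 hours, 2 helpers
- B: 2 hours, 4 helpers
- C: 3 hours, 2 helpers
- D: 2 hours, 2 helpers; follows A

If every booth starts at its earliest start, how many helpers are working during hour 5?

2

At early start, hour 5 has: D.
Demand: 2 = 2.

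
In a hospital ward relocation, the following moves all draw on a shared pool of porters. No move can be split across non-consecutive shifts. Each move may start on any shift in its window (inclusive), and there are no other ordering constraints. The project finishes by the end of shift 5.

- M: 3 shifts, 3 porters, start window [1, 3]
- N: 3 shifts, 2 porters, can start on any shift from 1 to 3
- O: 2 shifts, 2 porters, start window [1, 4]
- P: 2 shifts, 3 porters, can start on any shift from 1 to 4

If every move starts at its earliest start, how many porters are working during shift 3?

5

At early start, shift 3 has: M, N.
Demand: 3 + 2 = 5.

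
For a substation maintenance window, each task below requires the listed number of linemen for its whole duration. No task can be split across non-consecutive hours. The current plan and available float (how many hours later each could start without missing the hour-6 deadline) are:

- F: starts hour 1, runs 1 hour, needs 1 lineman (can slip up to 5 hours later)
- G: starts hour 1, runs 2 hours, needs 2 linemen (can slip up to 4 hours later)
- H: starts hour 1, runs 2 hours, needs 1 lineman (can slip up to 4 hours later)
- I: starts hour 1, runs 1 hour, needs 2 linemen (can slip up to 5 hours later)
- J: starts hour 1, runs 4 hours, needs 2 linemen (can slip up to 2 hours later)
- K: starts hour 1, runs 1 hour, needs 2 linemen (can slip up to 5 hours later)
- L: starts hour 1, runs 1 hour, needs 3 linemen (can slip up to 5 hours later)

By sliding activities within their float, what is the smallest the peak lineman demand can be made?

4

Early-start (F@1, G@1, H@1, I@1, J@1, K@1, L@1) gives peak 13: h1:13  h2:5  h3:2  h4:2  h5:0  h6:0.
Shift H→5, I→3, J→2, K→4, L→6.
Schedule F@1, G@1, H@5, I@3, J@2, K@4, L@6: h1:3  h2:4  h3:4  h4:4  h5:3  h6:4 — peak 4.
Total lineman-hours = 22 over 6 hours ⇒ peak ≥ ⌈22/6⌉ = 4, so 4 is optimal.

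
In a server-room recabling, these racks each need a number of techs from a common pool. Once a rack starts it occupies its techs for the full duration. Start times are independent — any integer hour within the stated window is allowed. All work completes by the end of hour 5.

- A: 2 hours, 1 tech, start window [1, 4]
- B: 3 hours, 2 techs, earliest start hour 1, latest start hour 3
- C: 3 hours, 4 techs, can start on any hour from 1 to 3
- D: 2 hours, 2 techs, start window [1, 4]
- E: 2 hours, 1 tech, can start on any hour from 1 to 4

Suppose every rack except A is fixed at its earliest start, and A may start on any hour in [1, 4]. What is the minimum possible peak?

A@1: h1:10  h2:10  h3:6  h4:0  h5:0 → peak 10
A@2: h1:9  h2:10  h3:7  h4:0  h5:0 → peak 10
A@3: h1:9  h2:9  h3:7  h4:1  h5:0 → peak 9
A@4: h1:9  h2:9  h3:6  h4:1  h5:1 → peak 9
Best is A@3, peak 9.

9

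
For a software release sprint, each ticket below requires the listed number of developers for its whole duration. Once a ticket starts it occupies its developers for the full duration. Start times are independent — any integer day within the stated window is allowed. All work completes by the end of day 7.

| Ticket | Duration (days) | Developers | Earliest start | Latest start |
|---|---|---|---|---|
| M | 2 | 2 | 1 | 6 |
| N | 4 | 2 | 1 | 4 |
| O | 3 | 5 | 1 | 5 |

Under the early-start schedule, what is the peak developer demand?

Early-start schedule: M@1, N@1, O@1.
Load per day: day 1: 9, day 2: 9, day 3: 7, day 4: 2, day 5: 0, day 6: 0, day 7: 0.
Peak is 9.

9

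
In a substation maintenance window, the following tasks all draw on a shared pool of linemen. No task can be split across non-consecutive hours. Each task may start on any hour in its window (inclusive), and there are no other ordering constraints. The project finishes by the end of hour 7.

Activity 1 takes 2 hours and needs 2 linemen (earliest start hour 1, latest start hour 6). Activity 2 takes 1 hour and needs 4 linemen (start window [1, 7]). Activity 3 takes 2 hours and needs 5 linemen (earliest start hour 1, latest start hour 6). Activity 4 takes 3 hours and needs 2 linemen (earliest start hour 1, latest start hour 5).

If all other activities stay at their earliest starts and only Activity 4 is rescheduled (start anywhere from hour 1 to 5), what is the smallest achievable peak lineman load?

11

Activity 4@1: h1:13  h2:9  h3:2  h4:0  h5:0  h6:0  h7:0 → peak 13
Activity 4@2: h1:11  h2:9  h3:2  h4:2  h5:0  h6:0  h7:0 → peak 11
Activity 4@3: h1:11  h2:7  h3:2  h4:2  h5:2  h6:0  h7:0 → peak 11
Activity 4@4: h1:11  h2:7  h3:0  h4:2  h5:2  h6:2  h7:0 → peak 11
Activity 4@5: h1:11  h2:7  h3:0  h4:0  h5:2  h6:2  h7:2 → peak 11
Best is Activity 4@2, peak 11.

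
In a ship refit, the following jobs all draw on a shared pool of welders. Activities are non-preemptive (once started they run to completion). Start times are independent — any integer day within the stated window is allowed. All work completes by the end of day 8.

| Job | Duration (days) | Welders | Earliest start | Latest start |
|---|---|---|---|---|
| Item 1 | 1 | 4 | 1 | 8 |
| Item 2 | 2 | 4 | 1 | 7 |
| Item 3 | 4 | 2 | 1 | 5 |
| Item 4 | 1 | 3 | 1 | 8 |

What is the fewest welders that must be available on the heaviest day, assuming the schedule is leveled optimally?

4

Early-start (Item 1@1, Item 2@1, Item 3@1, Item 4@1) gives peak 13: d1:13  d2:6  d3:2  d4:2  d5:0  d6:0  d7:0  d8:0.
Shift Item 2→2, Item 3→4, Item 4→8.
Schedule Item 1@1, Item 2@2, Item 3@4, Item 4@8: d1:4  d2:4  d3:4  d4:2  d5:2  d6:2  d7:2  d8:3 — peak 4.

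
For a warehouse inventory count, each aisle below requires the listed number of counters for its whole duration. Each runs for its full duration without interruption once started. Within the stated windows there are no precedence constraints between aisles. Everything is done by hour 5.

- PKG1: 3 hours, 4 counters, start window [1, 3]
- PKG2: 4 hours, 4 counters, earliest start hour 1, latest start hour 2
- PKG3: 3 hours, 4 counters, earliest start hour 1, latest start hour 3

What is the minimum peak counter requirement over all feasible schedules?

12

Schedule PKG1@1, PKG2@1, PKG3@1: h1:12  h2:12  h3:12  h4:4  h5:0 — peak 12.
No arrangement of the 18 feasible schedules does better.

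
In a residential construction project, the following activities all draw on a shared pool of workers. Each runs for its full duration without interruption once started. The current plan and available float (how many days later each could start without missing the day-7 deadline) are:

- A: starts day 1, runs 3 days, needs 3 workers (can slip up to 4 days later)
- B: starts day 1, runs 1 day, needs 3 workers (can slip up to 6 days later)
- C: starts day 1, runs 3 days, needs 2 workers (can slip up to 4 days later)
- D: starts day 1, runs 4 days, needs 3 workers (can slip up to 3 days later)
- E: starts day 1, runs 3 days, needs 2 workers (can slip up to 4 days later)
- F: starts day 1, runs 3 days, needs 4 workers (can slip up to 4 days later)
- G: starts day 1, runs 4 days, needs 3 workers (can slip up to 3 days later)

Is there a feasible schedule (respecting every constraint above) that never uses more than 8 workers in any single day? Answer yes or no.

no

Total worker-days = 60; over 7 days the average is 60/7 > 8, so some day must exceed 8.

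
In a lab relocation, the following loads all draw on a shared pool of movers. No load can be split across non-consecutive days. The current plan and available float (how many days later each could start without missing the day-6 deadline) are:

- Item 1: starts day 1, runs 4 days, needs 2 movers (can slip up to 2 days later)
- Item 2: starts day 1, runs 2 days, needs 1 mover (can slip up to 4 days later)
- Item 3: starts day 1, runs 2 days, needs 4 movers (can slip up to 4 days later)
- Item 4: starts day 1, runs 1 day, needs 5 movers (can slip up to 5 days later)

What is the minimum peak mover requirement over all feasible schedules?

Early-start (Item 1@1, Item 2@1, Item 3@1, Item 4@1) gives peak 12: d1:12  d2:7  d3:2  d4:2  d5:0  d6:0.
Shift Item 3→3, Item 4→5.
Schedule Item 1@1, Item 2@1, Item 3@3, Item 4@5: d1:3  d2:3  d3:6  d4:6  d5:5  d6:0 — peak 6.

6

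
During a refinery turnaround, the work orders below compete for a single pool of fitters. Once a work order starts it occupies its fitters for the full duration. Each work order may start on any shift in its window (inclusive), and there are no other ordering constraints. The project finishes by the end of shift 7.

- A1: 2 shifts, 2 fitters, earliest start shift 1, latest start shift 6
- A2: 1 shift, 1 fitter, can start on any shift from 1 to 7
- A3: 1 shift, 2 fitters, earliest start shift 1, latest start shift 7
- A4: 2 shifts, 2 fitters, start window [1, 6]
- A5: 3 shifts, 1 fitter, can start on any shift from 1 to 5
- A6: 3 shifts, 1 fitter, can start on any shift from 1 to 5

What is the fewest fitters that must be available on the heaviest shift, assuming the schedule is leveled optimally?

3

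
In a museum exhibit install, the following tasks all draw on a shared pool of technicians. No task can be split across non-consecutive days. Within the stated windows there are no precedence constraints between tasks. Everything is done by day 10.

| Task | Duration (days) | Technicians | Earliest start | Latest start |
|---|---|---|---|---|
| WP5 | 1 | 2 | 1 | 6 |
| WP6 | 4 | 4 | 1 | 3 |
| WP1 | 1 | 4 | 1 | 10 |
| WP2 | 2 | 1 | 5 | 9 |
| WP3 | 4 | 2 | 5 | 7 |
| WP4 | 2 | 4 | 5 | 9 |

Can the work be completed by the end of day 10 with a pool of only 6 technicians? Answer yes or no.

yes

Schedule WP5@1, WP6@1, WP1@5, WP2@5, WP3@6, WP4@7: d1:6  d2:4  d3:4  d4:4  d5:5  d6:3  d7:6  d8:6  d9:2  d10:0 — peak 6 ≤ 6.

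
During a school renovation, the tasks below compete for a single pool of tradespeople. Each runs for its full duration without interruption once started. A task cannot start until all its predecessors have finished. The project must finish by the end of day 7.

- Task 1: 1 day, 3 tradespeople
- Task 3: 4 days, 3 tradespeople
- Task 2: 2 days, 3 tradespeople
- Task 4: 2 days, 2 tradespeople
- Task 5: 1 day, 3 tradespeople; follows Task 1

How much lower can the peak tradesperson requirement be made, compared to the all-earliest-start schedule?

5

Early-start peak: d1:11  d2:11  d3:3  d4:3  d5:0  d6:0  d7:0 ⇒ 11.
Leveled (Task 1@1, Task 3@1, Task 2@2, Task 4@4, Task 5@5): d1:6  d2:6  d3:6  d4:5  d5:5  d6:0  d7:0 ⇒ 6.
Reduction 11 − 6 = 5.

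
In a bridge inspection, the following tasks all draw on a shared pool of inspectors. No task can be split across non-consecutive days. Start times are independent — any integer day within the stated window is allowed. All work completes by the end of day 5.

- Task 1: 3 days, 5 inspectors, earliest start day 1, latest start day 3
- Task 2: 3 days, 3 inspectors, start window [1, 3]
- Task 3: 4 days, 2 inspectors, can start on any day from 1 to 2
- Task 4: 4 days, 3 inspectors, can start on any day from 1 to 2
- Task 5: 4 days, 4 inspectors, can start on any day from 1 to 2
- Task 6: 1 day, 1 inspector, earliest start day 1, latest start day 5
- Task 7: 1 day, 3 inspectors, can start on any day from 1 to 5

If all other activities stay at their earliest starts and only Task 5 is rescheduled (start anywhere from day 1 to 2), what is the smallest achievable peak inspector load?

Task 5@1: d1:21  d2:17  d3:17  d4:9  d5:0 → peak 21
Task 5@2: d1:17  d2:17  d3:17  d4:9  d5:4 → peak 17
Best is Task 5@2, peak 17.

17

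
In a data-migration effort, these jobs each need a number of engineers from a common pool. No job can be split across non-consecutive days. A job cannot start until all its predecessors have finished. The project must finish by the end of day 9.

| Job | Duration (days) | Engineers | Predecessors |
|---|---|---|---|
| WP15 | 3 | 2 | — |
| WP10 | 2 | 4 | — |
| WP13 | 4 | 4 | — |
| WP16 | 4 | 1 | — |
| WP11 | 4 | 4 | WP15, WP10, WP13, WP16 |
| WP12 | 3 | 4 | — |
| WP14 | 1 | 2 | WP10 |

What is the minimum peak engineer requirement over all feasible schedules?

9

Early-start (WP15@1, WP10@1, WP13@1, WP16@1, WP11@5, WP12@1, WP14@3) gives peak 15: d1:15  d2:15  d3:13  d4:5  d5:4  d6:4  d7:4  d8:4  d9:0.
Shift WP10→4, WP11→6, WP12→5, WP14→8.
Schedule WP15@1, WP10@4, WP13@1, WP16@1, WP11@6, WP12@5, WP14@8: d1:7  d2:7  d3:7  d4:9  d5:8  d6:8  d7:8  d8:6  d9:4 — peak 9.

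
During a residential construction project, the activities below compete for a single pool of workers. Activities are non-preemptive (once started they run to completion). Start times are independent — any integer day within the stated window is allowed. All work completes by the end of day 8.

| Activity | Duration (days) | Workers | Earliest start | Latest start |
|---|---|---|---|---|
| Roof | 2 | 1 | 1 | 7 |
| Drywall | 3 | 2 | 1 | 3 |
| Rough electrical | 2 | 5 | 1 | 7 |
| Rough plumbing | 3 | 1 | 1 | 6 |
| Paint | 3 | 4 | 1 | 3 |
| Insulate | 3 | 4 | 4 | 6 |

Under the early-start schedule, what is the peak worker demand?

Early-start schedule: Roof@1, Drywall@1, Rough electrical@1, Rough plumbing@1, Paint@1, Insulate@4.
Load per day: day 1: 13, day 2: 13, day 3: 7, day 4: 4, day 5: 4, day 6: 4, day 7: 0, day 8: 0.
Peak is 13.

13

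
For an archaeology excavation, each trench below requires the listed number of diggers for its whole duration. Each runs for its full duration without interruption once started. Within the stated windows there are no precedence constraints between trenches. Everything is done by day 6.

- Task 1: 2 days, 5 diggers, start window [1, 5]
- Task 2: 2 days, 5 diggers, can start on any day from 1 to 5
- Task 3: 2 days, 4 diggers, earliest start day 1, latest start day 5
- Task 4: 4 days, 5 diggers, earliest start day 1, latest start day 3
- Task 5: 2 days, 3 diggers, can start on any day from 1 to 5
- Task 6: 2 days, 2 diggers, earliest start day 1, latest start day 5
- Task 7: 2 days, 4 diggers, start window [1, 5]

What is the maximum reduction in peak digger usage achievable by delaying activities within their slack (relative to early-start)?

16

Early-start peak: d1:28  d2:28  d3:5  d4:5  d5:0  d6:0 ⇒ 28.
Leveled (Task 1@1, Task 2@1, Task 3@3, Task 4@3, Task 5@3, Task 6@1, Task 7@5): d1:12  d2:12  d3:12  d4:12  d5:9  d6:9 ⇒ 12.
Reduction 28 − 12 = 16.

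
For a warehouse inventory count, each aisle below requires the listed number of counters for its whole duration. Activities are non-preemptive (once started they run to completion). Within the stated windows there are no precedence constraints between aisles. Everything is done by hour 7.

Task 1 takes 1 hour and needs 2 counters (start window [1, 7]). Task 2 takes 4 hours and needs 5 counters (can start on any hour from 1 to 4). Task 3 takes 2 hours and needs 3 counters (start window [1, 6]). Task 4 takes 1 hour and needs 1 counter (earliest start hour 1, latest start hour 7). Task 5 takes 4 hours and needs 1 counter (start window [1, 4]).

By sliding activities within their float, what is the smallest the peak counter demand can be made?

Early-start (Task 1@1, Task 2@1, Task 3@1, Task 4@1, Task 5@1) gives peak 12: h1:12  h2:9  h3:6  h4:6  h5:0  h6:0  h7:0.
Shift Task 2→2, Task 3→6.
Schedule Task 1@1, Task 2@2, Task 3@6, Task 4@1, Task 5@1: h1:4  h2:6  h3:6  h4:6  h5:5  h6:3  h7:3 — peak 6.

6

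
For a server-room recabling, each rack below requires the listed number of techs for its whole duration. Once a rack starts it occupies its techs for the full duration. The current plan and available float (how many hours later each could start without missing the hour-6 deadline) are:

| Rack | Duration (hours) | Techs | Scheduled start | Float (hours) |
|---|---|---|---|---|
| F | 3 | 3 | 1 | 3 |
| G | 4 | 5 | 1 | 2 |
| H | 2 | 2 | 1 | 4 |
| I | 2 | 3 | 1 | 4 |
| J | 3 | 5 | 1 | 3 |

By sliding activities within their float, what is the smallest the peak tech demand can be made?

Early-start (F@1, G@1, H@1, I@1, J@1) gives peak 18: h1:18  h2:18  h3:13  h4:5  h5:0  h6:0.
Shift I→5, J→4.
Schedule F@1, G@1, H@1, I@5, J@4: h1:10  h2:10  h3:8  h4:10  h5:8  h6:8 — peak 10.

10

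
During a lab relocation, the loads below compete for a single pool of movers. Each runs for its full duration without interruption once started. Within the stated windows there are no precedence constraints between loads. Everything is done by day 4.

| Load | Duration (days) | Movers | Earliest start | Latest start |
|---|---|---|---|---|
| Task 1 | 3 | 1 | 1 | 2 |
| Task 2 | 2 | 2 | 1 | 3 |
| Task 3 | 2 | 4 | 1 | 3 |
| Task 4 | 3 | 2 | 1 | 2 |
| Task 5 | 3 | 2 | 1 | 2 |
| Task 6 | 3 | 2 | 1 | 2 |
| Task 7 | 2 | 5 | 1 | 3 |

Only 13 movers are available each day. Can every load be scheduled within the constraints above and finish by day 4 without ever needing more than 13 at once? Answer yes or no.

yes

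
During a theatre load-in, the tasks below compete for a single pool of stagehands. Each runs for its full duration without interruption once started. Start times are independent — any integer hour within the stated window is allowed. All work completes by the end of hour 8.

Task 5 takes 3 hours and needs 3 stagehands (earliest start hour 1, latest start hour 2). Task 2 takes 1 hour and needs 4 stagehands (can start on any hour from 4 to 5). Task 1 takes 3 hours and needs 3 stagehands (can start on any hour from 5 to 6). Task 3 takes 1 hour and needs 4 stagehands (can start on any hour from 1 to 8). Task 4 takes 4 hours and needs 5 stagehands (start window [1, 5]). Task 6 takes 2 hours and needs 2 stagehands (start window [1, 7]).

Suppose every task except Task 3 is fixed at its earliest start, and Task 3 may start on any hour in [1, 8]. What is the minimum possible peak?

10

Task 3@1: h1:14  h2:10  h3:8  h4:9  h5:3  h6:3  h7:3  h8:0 → peak 14
Task 3@2: h1:10  h2:14  h3:8  h4:9  h5:3  h6:3  h7:3  h8:0 → peak 14
Task 3@3: h1:10  h2:10  h3:12  h4:9  h5:3  h6:3  h7:3  h8:0 → peak 12
Task 3@4: h1:10  h2:10  h3:8  h4:13  h5:3  h6:3  h7:3  h8:0 → peak 13
Task 3@5: h1:10  h2:10  h3:8  h4:9  h5:7  h6:3  h7:3  h8:0 → peak 10
Task 3@6: h1:10  h2:10  h3:8  h4:9  h5:3  h6:7  h7:3  h8:0 → peak 10
Task 3@7: h1:10  h2:10  h3:8  h4:9  h5:3  h6:3  h7:7  h8:0 → peak 10
Task 3@8: h1:10  h2:10  h3:8  h4:9  h5:3  h6:3  h7:3  h8:4 → peak 10
Best is Task 3@5, peak 10.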